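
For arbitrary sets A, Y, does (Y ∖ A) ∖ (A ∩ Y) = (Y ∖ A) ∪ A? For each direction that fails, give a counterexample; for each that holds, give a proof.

(⊆) holds; (⊇) fails.

(⟹) Let x ∈ (Y ∖ A) ∖ (A ∩ Y). Then x ∈ Y and x ∉ A, from which x ∈ (Y ∖ A) ∪ A.

(⟸) This inclusion fails. Take A = {1}, Y = ∅; then 1 ∈ (Y ∖ A) ∪ A but 1 ∉ (Y ∖ A) ∖ (A ∩ Y).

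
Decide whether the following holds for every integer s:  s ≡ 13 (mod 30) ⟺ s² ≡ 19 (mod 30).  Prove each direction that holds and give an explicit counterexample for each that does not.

Only the forward implication holds.

Forward direction. Suppose s ≡ 13 (mod 30). Write s = 30j + 13. Then (30j + 13)² = 900j² + 780j + 169 = 30(30j² + 26j + 5) + 19, so s² ≡ 19 (mod 30).

Converse. This fails: take s = 7. Then 7² = 49 ≡ 19 (mod 30), yet 7 ≡ 7 (mod 30), not 13.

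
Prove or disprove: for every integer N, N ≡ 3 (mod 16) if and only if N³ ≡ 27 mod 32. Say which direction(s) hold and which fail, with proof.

Only the converse holds.

Converse. The residues r modulo 32 with r³ ≡ 27 (mod 32) are exactly {3}, and each is ≡ 3 (mod 16).

Forward direction. This fails: take N = 19. Then 19 ≡ 3 (mod 16), but 19³ = 6859 ≡ 11 (mod 32), not 27.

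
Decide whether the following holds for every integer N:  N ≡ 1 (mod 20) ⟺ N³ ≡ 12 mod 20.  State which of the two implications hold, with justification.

[⇒] This fails: take N = 1. Then 1 ≡ 1 (mod 20), but 1³ = 1 ≡ 1 (mod 20), not 12.

[⇐] This fails: take N = 8. Then 8³ = 512 ≡ 12 (mod 20), yet 8 ≡ 8 (mod 20), not 1.

Neither direction holds.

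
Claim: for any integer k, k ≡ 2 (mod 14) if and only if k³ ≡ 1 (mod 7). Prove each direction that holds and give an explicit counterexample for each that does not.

(⟹) Suppose k ≡ 2 (mod 14). Then k³ ≡ 2³ = 8 (mod 14), and since 7 ∣ 14, also k³ ≡ 1 (mod 7).

(⟸) This fails: take k = 1. Then 1³ = 1 ≡ 1 (mod 7), yet 1 ≡ 1 (mod 14), not 2.

(⇒) holds; (⇐) fails.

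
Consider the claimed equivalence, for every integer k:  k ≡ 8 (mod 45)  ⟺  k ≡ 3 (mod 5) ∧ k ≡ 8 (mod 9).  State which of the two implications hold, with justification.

Equivalent; both directions hold.

(→) Suppose k ≡ 8 (mod 45); write k = 45j + 8. Since 5 ∣ 45, reducing mod 5 gives k ≡ 8 ≡ 3 (mod 5); since 9 ∣ 45, reducing mod 9 gives k ≡ 8 (mod 9).

(←) Conversely, if k ≡ 3 (mod 5) and k ≡ 8 (mod 9), then by the Chinese remainder theorem k ≡ 8 (mod 45). This is exactly k ≡ 8 (mod 45).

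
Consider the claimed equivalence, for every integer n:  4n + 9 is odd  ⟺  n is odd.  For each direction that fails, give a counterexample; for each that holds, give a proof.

Forward direction. This fails: take n = 6. Then 4n + 9 = 33, which is odd, yet n = 6 is even, not odd.

Converse. Suppose n is odd. Since 4 is even, 4n is even for every n, so 4n + 9 has the same parity as 9, which is odd. Hence 4n + 9 is odd.

Not equivalent: only (⇐) holds.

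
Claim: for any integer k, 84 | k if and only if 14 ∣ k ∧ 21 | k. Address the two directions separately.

Not equivalent: only (⇒) holds.

(⟹) If 84 ∣ k, write k = 84q. Since 84 = 6·14, k = 14·(6q), so 14 ∣ k; and since 84 = 4·21, k = 21·(4q), so 21 ∣ k.

(⟸) This fails: take k = 42. Both 14 ∣ 42 and 21 ∣ 42, yet 42 is not a multiple of 84 (since 42 = 0·84 + 42), so 84 ∤ 42.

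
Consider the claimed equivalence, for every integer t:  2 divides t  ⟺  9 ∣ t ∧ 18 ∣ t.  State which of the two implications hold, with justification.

Only the reverse direction holds.

Forward direction. This fails: take t = 2. Certainly 2 ∣ 2, but 9 ∤ 2.

Converse. Suppose 9 ∣ t and 18 ∣ t. Any common multiple of 9 and 18 is a multiple of their lcm; here lcm(9, 18) = 9·18/gcd(9, 18) = 162/9 = 18, so 18 ∣ t. Since 2 ∣ 18, it follows that 2 ∣ t.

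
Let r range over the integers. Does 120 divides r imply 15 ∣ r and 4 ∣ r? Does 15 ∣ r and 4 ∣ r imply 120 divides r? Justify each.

The forward direction holds; the converse fails.

(←) This fails: take r = 60. Both 15 ∣ 60 and 4 ∣ 60, yet 60 is not a multiple of 120 (since 60 = 0·120 + 60), so 120 ∤ 60.

(→) If 120 ∣ r, write r = 120q. Since 120 = 8·15, r = 15·(8q), so 15 ∣ r; and since 120 = 30·4, r = 4·(30q), so 4 ∣ r.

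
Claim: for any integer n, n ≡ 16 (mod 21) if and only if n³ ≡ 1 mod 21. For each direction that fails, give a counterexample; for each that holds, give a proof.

The forward direction holds; the converse fails.

Forward direction. Suppose n ≡ 16 (mod 21). Write n = 21j + 16. Then (21j + 16)³ = 9261j³ + 21168j² + 16128j + 4096 = 21(441j³ + 1008j² + 768j + 195) + 1, so n³ ≡ 1 (mod 21).

Converse. This fails: take n = 1. Then 1³ = 1 ≡ 1 (mod 21), yet 1 ≡ 1 (mod 21), not 16.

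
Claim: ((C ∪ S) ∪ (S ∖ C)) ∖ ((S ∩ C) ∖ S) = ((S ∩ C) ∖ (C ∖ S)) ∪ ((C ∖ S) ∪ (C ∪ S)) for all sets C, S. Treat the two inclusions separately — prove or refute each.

(⊆) Let x ∈ ((C ∪ S) ∪ (S ∖ C)) ∖ ((S ∩ C) ∖ S). Then either x ∈ C and x ∉ S; or x ∈ S and x ∉ C; or x ∈ C ∩ S. In each case x ∈ ((S ∩ C) ∖ (C ∖ S)) ∪ ((C ∖ S) ∪ (C ∪ S)), so ((C ∪ S) ∪ (S ∖ C)) ∖ ((S ∩ C) ∖ S) ⊆ ((S ∩ C) ∖ (C ∖ S)) ∪ ((C ∖ S) ∪ (C ∪ S)).

(⊇) Let x ∈ ((S ∩ C) ∖ (C ∖ S)) ∪ ((C ∖ S) ∪ (C ∪ S)). Then either x ∈ C and x ∉ S; or x ∈ S and x ∉ C; or x ∈ C ∩ S. In each case x ∈ ((C ∪ S) ∪ (S ∖ C)) ∖ ((S ∩ C) ∖ S), so ((S ∩ C) ∖ (C ∖ S)) ∪ ((C ∖ S) ∪ (C ∪ S)) ⊆ ((C ∪ S) ∪ (S ∖ C)) ∖ ((S ∩ C) ∖ S).

The two sets are equal.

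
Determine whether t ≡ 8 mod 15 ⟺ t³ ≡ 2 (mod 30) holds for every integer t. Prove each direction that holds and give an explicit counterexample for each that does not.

(⇒) fails; (⇐) holds.

[⇒] This fails: take t = 23. Then 23 ≡ 8 (mod 15), but 23³ = 12167 ≡ 17 (mod 30), not 2.

[⇐] Conversely, the residues r modulo 30 with r³ ≡ 2 (mod 30) are exactly {8}, and each is ≡ 8 (mod 15).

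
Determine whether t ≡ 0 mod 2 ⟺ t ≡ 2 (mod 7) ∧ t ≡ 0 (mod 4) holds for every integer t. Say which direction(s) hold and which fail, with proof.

[⇒] This fails: t = 0 gives 0 ≡ 0 (mod 2) but 0 ≡ 0 (mod 7), so the conjunction on the right does not hold.

[⇐] Conversely, if t ≡ 2 (mod 7) and t ≡ 0 (mod 4), then by the Chinese remainder theorem t ≡ 16 (mod 28). Since 16 ≡ 0 (mod 2) and 2 ∣ 28, we get t ≡ 0 (mod 2).

Not equivalent: only (⇐) holds.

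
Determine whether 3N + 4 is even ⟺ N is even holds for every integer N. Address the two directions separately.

[⇐] Suppose N is even; write N = 2j. Then 3N + 4 = 3·(2j) + 4 = 2·3j + 4, which is even.

[⇒] Suppose 3N + 4 is even. Since 3 is odd, 3N and N have the same parity, so 3N + 4 ≡ N + 4 (mod 2). As 4 is even, 3N + 4 is even exactly when N is even. Thus N is even.

Both directions hold.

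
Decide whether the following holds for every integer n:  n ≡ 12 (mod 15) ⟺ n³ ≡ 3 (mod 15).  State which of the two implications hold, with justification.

Both implications hold.

(⟹) Suppose n ≡ 12 (mod 15). Write n = 15j + 12. Then (15j + 12)³ = 3375j³ + 8100j² + 6480j + 1728 = 15(225j³ + 540j² + 432j + 115) + 3, so n³ ≡ 3 (mod 15).

(⟸) Conversely, suppose n³ ≡ 3 (mod 15). The only residue r in {0, …, 14} with r³ ≡ 3 (mod 15) is r = 12, so n ≡ 12 (mod 15).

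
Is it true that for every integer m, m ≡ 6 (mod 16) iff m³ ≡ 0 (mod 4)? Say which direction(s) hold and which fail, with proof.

Only the forward direction holds.

[⇒] Suppose m ≡ 6 (mod 16). Then m³ ≡ 6³ = 216 (mod 16), and since 4 ∣ 16, also m³ ≡ 0 (mod 4).

[⇐] This fails: take m = 0. Then 0³ = 0 ≡ 0 (mod 4), yet 0 ≡ 0 (mod 16), not 6.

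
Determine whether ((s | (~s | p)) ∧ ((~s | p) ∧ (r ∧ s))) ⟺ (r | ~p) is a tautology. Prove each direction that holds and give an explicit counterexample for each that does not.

(⇒) holds; (⇐) fails.

[⇐] This fails. Under s = F, r = F, p = F, the left side is false but the right side is true.

[⇒] Assume the antecedent. If s is true, the antecedent forces (s = T, r = T, p = T), and r | ~p holds there. If s is false, the antecedent cannot hold. Either way r | ~p holds.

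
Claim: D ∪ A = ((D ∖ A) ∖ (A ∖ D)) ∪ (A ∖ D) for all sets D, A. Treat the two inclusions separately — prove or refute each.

Forward inclusion. This inclusion fails. Take D = {1}, A = {1}; then 1 ∈ D ∪ A but 1 ∉ ((D ∖ A) ∖ (A ∖ D)) ∪ (A ∖ D).

Reverse inclusion. Let x ∈ ((D ∖ A) ∖ (A ∖ D)) ∪ (A ∖ D). Then either x ∈ D and x ∉ A; or x ∈ A and x ∉ D. In each case x ∈ D ∪ A, so ((D ∖ A) ∖ (A ∖ D)) ∪ (A ∖ D) ⊆ D ∪ A.

(⊆) fails; (⊇) holds.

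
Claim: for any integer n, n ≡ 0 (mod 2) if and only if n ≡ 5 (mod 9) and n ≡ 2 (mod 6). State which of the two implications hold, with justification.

(⇒) fails; (⇐) holds.

Forward direction. This fails: n = 0 gives 0 ≡ 0 (mod 2) but 0 ≡ 0 (mod 9), so the conjunction on the right does not hold.

Converse. If n ≡ 5 (mod 9) and n ≡ 2 (mod 6), then by the Chinese remainder theorem n ≡ 14 (mod 18). Since 14 ≡ 0 (mod 2) and 2 ∣ 18, we get n ≡ 0 (mod 2).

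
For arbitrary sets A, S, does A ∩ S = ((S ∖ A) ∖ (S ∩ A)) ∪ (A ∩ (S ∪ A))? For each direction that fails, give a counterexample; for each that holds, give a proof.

(⊆) holds; (⊇) fails.

(⟹) Let x ∈ A ∩ S. Then x ∈ A ∩ S, from which x ∈ ((S ∖ A) ∖ (S ∩ A)) ∪ (A ∩ (S ∪ A)).

(⟸) This inclusion fails. Take A = {1}, S = ∅; then 1 ∈ ((S ∖ A) ∖ (S ∩ A)) ∪ (A ∩ (S ∪ A)) but 1 ∉ A ∩ S.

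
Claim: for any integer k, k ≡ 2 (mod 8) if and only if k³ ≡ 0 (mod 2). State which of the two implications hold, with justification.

[⇒] Suppose k ≡ 2 (mod 8). Then k³ ≡ 2³ = 8 (mod 8), and since 2 ∣ 8, also k³ ≡ 0 (mod 2).

[⇐] This fails: take k = 0. Then 0³ = 0 ≡ 0 (mod 2), yet 0 ≡ 0 (mod 8), not 2.

The forward direction holds; the converse fails.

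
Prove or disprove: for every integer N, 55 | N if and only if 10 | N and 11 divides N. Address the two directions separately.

Forward direction. This fails: take N = 55. Certainly 55 ∣ 55, but 10 ∤ 55.

Converse. Suppose 10 ∣ N and 11 ∣ N. Any common multiple of 10 and 11 is a multiple of their lcm; here gcd(10, 11) = 1, so lcm(10, 11) = 10·11 = 110, so 110 ∣ N. Since 55 ∣ 110, it follows that 55 ∣ N.

Not equivalent: only (⇐) holds.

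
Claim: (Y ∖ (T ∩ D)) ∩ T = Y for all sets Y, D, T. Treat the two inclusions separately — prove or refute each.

Forward inclusion. Let x ∈ (Y ∖ (T ∩ D)) ∩ T. Then x ∈ Y ∩ T and x ∉ D, from which x ∈ Y.

Reverse inclusion. This inclusion fails. Take Y = {1}, D = ∅, T = ∅; then 1 ∈ Y but 1 ∉ (Y ∖ (T ∩ D)) ∩ T.

The sets are not equal: only the forward inclusion holds.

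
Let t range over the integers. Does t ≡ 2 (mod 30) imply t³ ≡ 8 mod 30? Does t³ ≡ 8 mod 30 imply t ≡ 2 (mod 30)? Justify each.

Forward direction. Suppose t ≡ 2 (mod 30). Write t = 30j + 2. Then (30j + 2)³ = 27000j³ + 5400j² + 360j + 8 = 30(900j³ + 180j² + 12j) + 8, so t³ ≡ 8 (mod 30).

Converse. Suppose t³ ≡ 8 (mod 30). The only residue r in {0, …, 29} with r³ ≡ 8 (mod 30) is r = 2, so t ≡ 2 (mod 30).

Both implications hold.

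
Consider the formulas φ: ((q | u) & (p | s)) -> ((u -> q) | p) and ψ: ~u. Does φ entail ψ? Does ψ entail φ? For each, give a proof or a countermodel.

Forward direction. This fails. Under q = F, s = F, p = F, u = T, the left side is true but the right side is false.

Converse. Assume the antecedent. If u is true, the antecedent cannot hold. If u is false, the consequent reduces to true regardless of the other variables. Either way the consequent holds.

Only the reverse direction holds.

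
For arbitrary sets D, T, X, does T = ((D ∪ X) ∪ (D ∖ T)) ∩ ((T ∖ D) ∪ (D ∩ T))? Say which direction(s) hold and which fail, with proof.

Only the reverse inclusion holds.

(⟹) This inclusion fails. Take D = ∅, T = {1}, X = ∅; then 1 ∈ T but 1 ∉ ((D ∪ X) ∪ (D ∖ T)) ∩ ((T ∖ D) ∪ (D ∩ T)).

(⟸) Let x ∈ ((D ∪ X) ∪ (D ∖ T)) ∩ ((T ∖ D) ∪ (D ∩ T)). Then either x ∈ D ∩ T and x ∉ X; or x ∈ T ∩ X and x ∉ D; or x ∈ D ∩ T ∩ X. In each case x ∈ T, so ((D ∪ X) ∪ (D ∖ T)) ∩ ((T ∖ D) ∪ (D ∩ T)) ⊆ T.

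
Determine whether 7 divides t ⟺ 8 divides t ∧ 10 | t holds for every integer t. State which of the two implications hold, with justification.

(⇒) fails and (⇐) fails.

(⟹) This fails: take t = 7. Certainly 7 ∣ 7, but 8 ∤ 7.

(⟸) This fails: take t = 40. Both 8 ∣ 40 and 10 ∣ 40, yet 40 is not a multiple of 7 (since 40 = 5·7 + 5), so 7 ∤ 40.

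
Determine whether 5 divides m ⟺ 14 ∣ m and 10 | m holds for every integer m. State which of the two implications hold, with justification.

Only the reverse direction holds.

(⟹) This fails: take m = 5. Certainly 5 ∣ 5, but 14 ∤ 5.

(⟸) Suppose 14 ∣ m and 10 ∣ m. Any common multiple of 14 and 10 is a multiple of their lcm; here lcm(14, 10) = 14·10/gcd(14, 10) = 140/2 = 70, so 70 ∣ m. Since 5 ∣ 70, it follows that 5 ∣ m.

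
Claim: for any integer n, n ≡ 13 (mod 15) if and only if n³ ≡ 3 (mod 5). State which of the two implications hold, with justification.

Both directions fail.

(⇒) This fails: take n = 13. Then 13 ≡ 13 (mod 15), but 13³ = 2197 ≡ 2 (mod 5), not 3.

(⇐) This fails: take n = 2. Then 2³ = 8 ≡ 3 (mod 5), yet 2 ≡ 2 (mod 15), not 13.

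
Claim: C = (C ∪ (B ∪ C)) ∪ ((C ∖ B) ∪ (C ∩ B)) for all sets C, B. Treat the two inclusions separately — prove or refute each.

(⊆) Let x ∈ C. Then either x ∈ C and x ∉ B; or x ∈ C ∩ B. In each case x ∈ (C ∪ (B ∪ C)) ∪ ((C ∖ B) ∪ (C ∩ B)), so C ⊆ (C ∪ (B ∪ C)) ∪ ((C ∖ B) ∪ (C ∩ B)).

(⊇) This inclusion fails. Take C = ∅, B = {1}; then 1 ∈ (C ∪ (B ∪ C)) ∪ ((C ∖ B) ∪ (C ∩ B)) but 1 ∉ C.

Only the forward inclusion holds.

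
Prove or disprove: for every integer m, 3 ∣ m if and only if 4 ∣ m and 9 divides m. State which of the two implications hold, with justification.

(→) This fails: take m = 3. Certainly 3 ∣ 3, but 4 ∤ 3.

(←) Suppose 4 ∣ m and 9 ∣ m. Any common multiple of 4 and 9 is a multiple of their lcm; here gcd(4, 9) = 1, so lcm(4, 9) = 4·9 = 36, so 36 ∣ m. Since 3 ∣ 36, it follows that 3 ∣ m.

Only the reverse direction holds.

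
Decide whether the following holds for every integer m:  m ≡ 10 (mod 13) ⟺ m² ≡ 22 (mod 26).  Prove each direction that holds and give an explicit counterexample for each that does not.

Neither implication holds.

Forward direction. This fails: take m = 23. Then 23 ≡ 10 (mod 13), but 23² = 529 ≡ 9 (mod 26), not 22.

Converse. This fails: take m = 16. Then 16² = 256 ≡ 22 (mod 26), yet 16 ≡ 3 (mod 13), not 10.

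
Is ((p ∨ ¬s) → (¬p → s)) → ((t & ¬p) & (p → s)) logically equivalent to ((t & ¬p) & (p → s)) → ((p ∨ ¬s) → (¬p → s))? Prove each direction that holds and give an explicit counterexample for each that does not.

(⟹) This fails. Under p = F, t = T, s = F, the left side is true but the right side is false.

(⟸) This fails. Under p = T, t = F, s = F, the left side is false but the right side is true.

(⇒) fails and (⇐) fails.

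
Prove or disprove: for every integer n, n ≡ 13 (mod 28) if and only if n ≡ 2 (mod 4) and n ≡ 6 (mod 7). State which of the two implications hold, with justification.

Neither implication holds.

Forward direction. This fails: n = 13 gives 13 ≡ 13 (mod 28) but 13 ≡ 1 (mod 4), so the conjunction on the right does not hold.

Converse. This fails: n = 6 satisfies both congruences on the right (6 ≡ 2 mod 4 and 6 ≡ 6 mod 7) yet 6 ≡ 6 (mod 28), not 13.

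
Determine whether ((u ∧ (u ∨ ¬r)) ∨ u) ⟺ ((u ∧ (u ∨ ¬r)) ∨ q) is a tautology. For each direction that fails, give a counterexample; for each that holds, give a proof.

Only the forward implication holds.

(⇒) Assume the antecedent. If r is true, the antecedent forces (r = T, q = F, u = T) or (r = T, q = T, u = T), and (u ∧ (u ∨ ¬r)) ∨ q holds there. If r is false, the antecedent forces (r = F, q = F, u = T) or (r = F, q = T, u = T), and (u ∧ (u ∨ ¬r)) ∨ q holds there. Either way (u ∧ (u ∨ ¬r)) ∨ q holds.

(⇐) This fails. Under r = F, q = T, u = F, the left side is false but the right side is true.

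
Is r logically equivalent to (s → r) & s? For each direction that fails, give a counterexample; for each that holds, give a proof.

Only the reverse direction holds.

(⟹) This fails. Under r = T, s = F, the left side is true but the right side is false.

(⟸) Assume the antecedent. If r is true, r reduces to true regardless of the other variables. If r is false, the antecedent cannot hold. Either way r holds.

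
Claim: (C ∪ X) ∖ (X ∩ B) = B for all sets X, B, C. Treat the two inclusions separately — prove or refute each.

Both inclusions fail.

Forward inclusion. This inclusion fails. Take X = {1}, B = ∅, C = ∅; then 1 ∈ (C ∪ X) ∖ (X ∩ B) but 1 ∉ B.

Reverse inclusion. This inclusion fails. Take X = ∅, B = {1}, C = ∅; then 1 ∈ B but 1 ∉ (C ∪ X) ∖ (X ∩ B).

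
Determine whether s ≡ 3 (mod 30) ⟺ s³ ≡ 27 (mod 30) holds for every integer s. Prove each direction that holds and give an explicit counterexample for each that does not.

The biconditional holds.

(⟸) Suppose s³ ≡ 27 (mod 30). The only residue r in {0, …, 29} with r³ ≡ 27 (mod 30) is r = 3, so s ≡ 3 (mod 30).

(⟹) Suppose s ≡ 3 (mod 30). Write s = 30j + 3. Then (30j + 3)³ = 27000j³ + 8100j² + 810j + 27 = 30(900j³ + 270j² + 27j) + 27, so s³ ≡ 27 (mod 30).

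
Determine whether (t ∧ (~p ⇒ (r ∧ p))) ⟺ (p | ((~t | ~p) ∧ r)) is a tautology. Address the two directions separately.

(⟸) This fails. Under t = F, p = T, r = F, the left side is false but the right side is true.

(⟹) Assume the antecedent. If t is true, the antecedent forces (t = T, p = T, r = F) or (t = T, p = T, r = T), and p | ((~t | ~p) ∧ r) holds there. If t is false, the antecedent cannot hold. Either way p | ((~t | ~p) ∧ r) holds.

Only the forward direction holds.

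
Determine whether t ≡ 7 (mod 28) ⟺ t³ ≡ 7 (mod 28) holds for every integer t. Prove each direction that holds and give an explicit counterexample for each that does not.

Both directions hold; the statement is true.

Forward direction. Suppose t ≡ 7 (mod 28). Write t = 28j + 7. Then (28j + 7)³ = 21952j³ + 16464j² + 4116j + 343 = 28(784j³ + 588j² + 147j + 12) + 7, so t³ ≡ 7 (mod 28).

Converse. Suppose t³ ≡ 7 (mod 28). The only residue r in {0, …, 27} with r³ ≡ 7 (mod 28) is r = 7, so t ≡ 7 (mod 28).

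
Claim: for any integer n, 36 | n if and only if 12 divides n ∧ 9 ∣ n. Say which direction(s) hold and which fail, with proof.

Both implications hold.

(⇒) If 36 ∣ n, write n = 36q. Since 36 = 3·12, n = 12·(3q), so 12 ∣ n; and since 36 = 4·9, n = 9·(4q), so 9 ∣ n.

(⇐) Suppose 12 ∣ n and 9 ∣ n. Any common multiple of 12 and 9 is a multiple of their lcm; here lcm(12, 9) = 12·9/gcd(12, 9) = 108/3 = 36, so 36 ∣ n.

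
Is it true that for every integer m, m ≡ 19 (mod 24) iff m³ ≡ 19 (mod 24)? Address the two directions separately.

Forward direction. Suppose m ≡ 19 (mod 24). Write m = 24j + 19. Then (24j + 19)³ = 13824j³ + 32832j² + 25992j + 6859 = 24(576j³ + 1368j² + 1083j + 285) + 19, so m³ ≡ 19 (mod 24).

Converse. Suppose m³ ≡ 19 (mod 24). The only residue r in {0, …, 23} with r³ ≡ 19 (mod 24) is r = 19, so m ≡ 19 (mod 24).

Equivalent; both directions hold.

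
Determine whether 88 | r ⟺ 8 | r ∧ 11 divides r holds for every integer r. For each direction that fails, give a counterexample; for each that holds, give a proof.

Equivalent; both directions hold.

(⇒) If 88 ∣ r, write r = 88q. Since 88 = 11·8, r = 8·(11q), so 8 ∣ r; and since 88 = 8·11, r = 11·(8q), so 11 ∣ r.

(⇐) Suppose 8 ∣ r and 11 ∣ r. Any common multiple of 8 and 11 is a multiple of their lcm; here gcd(8, 11) = 1, so lcm(8, 11) = 8·11 = 88, so 88 ∣ r.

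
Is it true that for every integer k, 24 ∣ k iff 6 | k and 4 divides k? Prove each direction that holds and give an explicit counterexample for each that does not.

(⇐) This fails: take k = 12. Both 6 ∣ 12 and 4 ∣ 12, yet 12 is not a multiple of 24 (since 12 = 0·24 + 12), so 24 ∤ 12.

(⇒) If 24 ∣ k, write k = 24q. Since 24 = 4·6, k = 6·(4q), so 6 ∣ k; and since 24 = 6·4, k = 4·(6q), so 4 ∣ k.

The forward direction holds; the converse fails.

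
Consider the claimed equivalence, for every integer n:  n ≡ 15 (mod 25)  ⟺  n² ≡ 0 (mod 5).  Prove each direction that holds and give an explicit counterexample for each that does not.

Forward direction. Suppose n ≡ 15 (mod 25). Then n² ≡ 15² = 225 (mod 25), and since 5 ∣ 25, also n² ≡ 0 (mod 5).

Converse. This fails: take n = 0. Then 0² = 0 ≡ 0 (mod 5), yet 0 ≡ 0 (mod 25), not 15.

Only the forward direction holds.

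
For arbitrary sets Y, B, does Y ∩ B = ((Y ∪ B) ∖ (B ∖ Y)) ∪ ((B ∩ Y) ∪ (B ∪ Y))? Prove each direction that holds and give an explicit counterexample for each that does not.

(⊆) holds; (⊇) fails.

(⟹) Let x ∈ Y ∩ B. Then x ∈ Y ∩ B, from which x ∈ ((Y ∪ B) ∖ (B ∖ Y)) ∪ ((B ∩ Y) ∪ (B ∪ Y)).

(⟸) This inclusion fails. Take Y = {1}, B = ∅; then 1 ∈ ((Y ∪ B) ∖ (B ∖ Y)) ∪ ((B ∩ Y) ∪ (B ∪ Y)) but 1 ∉ Y ∩ B.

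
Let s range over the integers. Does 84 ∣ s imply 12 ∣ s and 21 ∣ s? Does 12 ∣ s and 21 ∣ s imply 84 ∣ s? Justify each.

(⟹) If 84 ∣ s, write s = 84q. Since 84 = 7·12, s = 12·(7q), so 12 ∣ s; and since 84 = 4·21, s = 21·(4q), so 21 ∣ s.

(⟸) Suppose 12 ∣ s and 21 ∣ s. Any common multiple of 12 and 21 is a multiple of their lcm; here lcm(12, 21) = 12·21/gcd(12, 21) = 252/3 = 84, so 84 ∣ s.

Both implications hold.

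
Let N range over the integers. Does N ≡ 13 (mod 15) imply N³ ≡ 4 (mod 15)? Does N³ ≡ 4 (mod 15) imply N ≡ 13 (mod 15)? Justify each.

(⟹) This fails: take N = 13. Then 13 ≡ 13 (mod 15), but 13³ = 2197 ≡ 7 (mod 15), not 4.

(⟸) This fails: take N = 4. Then 4³ = 64 ≡ 4 (mod 15), yet 4 ≡ 4 (mod 15), not 13.

Neither implication holds.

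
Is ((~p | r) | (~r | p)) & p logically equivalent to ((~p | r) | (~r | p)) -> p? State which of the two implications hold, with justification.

(⟹) Assume the antecedent. If p is true, ((~p | r) | (~r | p)) -> p reduces to true regardless of the other variables. If p is false, the antecedent cannot hold. Either way ((~p | r) | (~r | p)) -> p holds.

(⟸) Assume the antecedent. If p is true, ((~p | r) | (~r | p)) & p reduces to true regardless of the other variables. If p is false, the antecedent cannot hold. Either way ((~p | r) | (~r | p)) & p holds.

Equivalent; both directions hold.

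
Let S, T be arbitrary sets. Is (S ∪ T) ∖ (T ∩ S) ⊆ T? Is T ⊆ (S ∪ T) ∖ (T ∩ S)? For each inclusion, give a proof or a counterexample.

(⟹) This inclusion fails. Take S = {1}, T = ∅; then 1 ∈ (S ∪ T) ∖ (T ∩ S) but 1 ∉ T.

(⟸) This inclusion fails. Take S = {1}, T = {1}; then 1 ∈ T but 1 ∉ (S ∪ T) ∖ (T ∩ S).

Both inclusions fail.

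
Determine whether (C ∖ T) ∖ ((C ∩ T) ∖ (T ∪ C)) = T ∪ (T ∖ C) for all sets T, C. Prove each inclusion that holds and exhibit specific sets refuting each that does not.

Forward inclusion. This inclusion fails. Take T = ∅, C = {1}; then 1 ∈ (C ∖ T) ∖ ((C ∩ T) ∖ (T ∪ C)) but 1 ∉ T ∪ (T ∖ C).

Reverse inclusion. This inclusion fails. Take T = {1}, C = ∅; then 1 ∈ T ∪ (T ∖ C) but 1 ∉ (C ∖ T) ∖ ((C ∩ T) ∖ (T ∪ C)).

Both inclusions fail.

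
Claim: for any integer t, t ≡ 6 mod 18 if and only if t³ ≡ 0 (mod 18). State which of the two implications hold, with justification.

The forward direction holds; the converse fails.

[⇒] Suppose t ≡ 6 mod 18. Write t = 18j + 6. Then (18j + 6)³ = 5832j³ + 5832j² + 1944j + 216 = 18(324j³ + 324j² + 108j + 12) + 0, so t³ ≡ 0 (mod 18).

[⇐] This fails: take t = 0. Then 0³ = 0 ≡ 0 (mod 18), yet 0 ≡ 0 (mod 18), not 6.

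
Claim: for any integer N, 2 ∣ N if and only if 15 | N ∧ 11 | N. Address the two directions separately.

Both directions fail.

(⟹) This fails: take N = 2. Certainly 2 ∣ 2, but 15 ∤ 2.

(⟸) This fails: take N = 165. Both 15 ∣ 165 and 11 ∣ 165, yet 165 is not a multiple of 2 (since 165 = 82·2 + 1), so 2 ∤ 165.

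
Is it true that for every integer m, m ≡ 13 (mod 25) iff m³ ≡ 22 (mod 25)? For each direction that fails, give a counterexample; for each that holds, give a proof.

(→) Suppose m ≡ 13 (mod 25). Write m = 25j + 13. Then (25j + 13)³ = 15625j³ + 24375j² + 12675j + 2197 = 25(625j³ + 975j² + 507j + 87) + 22, so m³ ≡ 22 (mod 25).

(←) Conversely, suppose m³ ≡ 22 (mod 25). The only residue r in {0, …, 24} with r³ ≡ 22 (mod 25) is r = 13, so m ≡ 13 (mod 25).

Both directions hold.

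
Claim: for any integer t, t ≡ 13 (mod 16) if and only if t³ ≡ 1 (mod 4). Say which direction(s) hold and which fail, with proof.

[⇐] This fails: take t = 1. Then 1³ = 1 ≡ 1 (mod 4), yet 1 ≡ 1 (mod 16), not 13.

[⇒] Suppose t ≡ 13 (mod 16). Then t³ ≡ 13³ = 2197 (mod 16), and since 4 ∣ 16, also t³ ≡ 1 (mod 4).

Not equivalent: only (⇒) holds.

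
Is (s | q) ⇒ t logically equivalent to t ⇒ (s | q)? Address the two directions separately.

Forward direction. This fails. Under s = F, q = F, t = T, the left side is true but the right side is false.

Converse. This fails. Under s = T, q = F, t = F, the left side is false but the right side is true.

Neither direction holds.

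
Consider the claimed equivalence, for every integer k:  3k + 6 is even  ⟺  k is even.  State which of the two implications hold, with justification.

Forward direction. Suppose 3k + 6 is even. Since 3 is odd, 3k and k have the same parity, so 3k + 6 ≡ k + 6 (mod 2). As 6 is even, 3k + 6 is even exactly when k is even. Thus k is even.

Converse. Suppose k is even; write k = 2j. Then 3k + 6 = 3·(2j) + 6 = 2·3j + 6, which is even.

Both directions hold.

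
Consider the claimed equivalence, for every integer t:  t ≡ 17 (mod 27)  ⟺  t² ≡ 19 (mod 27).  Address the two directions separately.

Not equivalent: only (⇒) holds.

Converse. This fails: take t = 10. Then 10² = 100 ≡ 19 (mod 27), yet 10 ≡ 10 (mod 27), not 17.

Forward direction. Suppose t ≡ 17 (mod 27). Write t = 27j + 17. Then (27j + 17)² = 729j² + 918j + 289 = 27(27j² + 34j + 10) + 19, so t² ≡ 19 (mod 27).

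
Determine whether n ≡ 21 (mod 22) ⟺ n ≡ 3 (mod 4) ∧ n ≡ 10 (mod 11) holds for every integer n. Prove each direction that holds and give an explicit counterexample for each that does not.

Only the reverse direction holds.

(←) If n ≡ 3 (mod 4) and n ≡ 10 (mod 11), then by the Chinese remainder theorem n ≡ 43 (mod 44). Since 43 ≡ 21 (mod 22) and 22 ∣ 44, we get n ≡ 21 (mod 22).

(→) This fails: n = 21 gives 21 ≡ 21 (mod 22) but 21 ≡ 1 (mod 4), so the conjunction on the right does not hold.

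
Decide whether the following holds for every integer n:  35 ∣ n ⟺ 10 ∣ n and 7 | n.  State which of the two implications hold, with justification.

Only the reverse direction holds.

(→) This fails: take n = 35. Certainly 35 ∣ 35, but 10 ∤ 35.

(←) Suppose 10 ∣ n and 7 ∣ n. Any common multiple of 10 and 7 is a multiple of their lcm; here gcd(10, 7) = 1, so lcm(10, 7) = 10·7 = 70, so 70 ∣ n. Since 35 ∣ 70, it follows that 35 ∣ n.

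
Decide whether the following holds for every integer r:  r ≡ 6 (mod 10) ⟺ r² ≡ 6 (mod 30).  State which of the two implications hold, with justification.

(⇒) This fails: take r = 16. Then 16 ≡ 6 (mod 10), but 16² = 256 ≡ 16 (mod 30), not 6.

(⇐) This fails: take r = 24. Then 24² = 576 ≡ 6 (mod 30), yet 24 ≡ 4 (mod 10), not 6.

Both directions fail.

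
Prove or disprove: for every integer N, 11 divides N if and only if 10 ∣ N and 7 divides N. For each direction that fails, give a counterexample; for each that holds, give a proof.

(→) This fails: take N = 11. Certainly 11 ∣ 11, but 10 ∤ 11.

(←) This fails: take N = 70. Both 10 ∣ 70 and 7 ∣ 70, yet 70 is not a multiple of 11 (since 70 = 6·11 + 4), so 11 ∤ 70.

(⇒) fails and (⇐) fails.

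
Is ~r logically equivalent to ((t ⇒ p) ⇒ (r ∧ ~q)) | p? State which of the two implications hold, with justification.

(⇒) This fails. Under p = F, r = F, q = F, t = F, the left side is true but the right side is false.

(⇐) This fails. Under p = F, r = T, q = F, t = F, the left side is false but the right side is true.

Neither implication holds.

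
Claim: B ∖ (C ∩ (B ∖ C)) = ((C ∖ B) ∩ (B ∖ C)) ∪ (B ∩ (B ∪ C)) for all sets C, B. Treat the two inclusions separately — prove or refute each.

The two sets are equal.

(⟸) Let x ∈ ((C ∖ B) ∩ (B ∖ C)) ∪ (B ∩ (B ∪ C)). Then either x ∈ B and x ∉ C; or x ∈ C ∩ B. In each case x ∈ B ∖ (C ∩ (B ∖ C)), so ((C ∖ B) ∩ (B ∖ C)) ∪ (B ∩ (B ∪ C)) ⊆ B ∖ (C ∩ (B ∖ C)).

(⟹) Let x ∈ B ∖ (C ∩ (B ∖ C)). Then either x ∈ B and x ∉ C; or x ∈ C ∩ B. In each case x ∈ ((C ∖ B) ∩ (B ∖ C)) ∪ (B ∩ (B ∪ C)), so B ∖ (C ∩ (B ∖ C)) ⊆ ((C ∖ B) ∩ (B ∖ C)) ∪ (B ∩ (B ∪ C)).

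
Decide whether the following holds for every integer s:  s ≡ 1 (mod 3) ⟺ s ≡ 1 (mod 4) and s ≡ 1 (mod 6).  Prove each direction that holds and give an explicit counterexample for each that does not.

Not equivalent: only (⇐) holds.

Forward direction. This fails: s = 10 gives 10 ≡ 1 (mod 3) but 10 ≡ 2 (mod 4), so the conjunction on the right does not hold.

Converse. If s ≡ 1 (mod 4) and s ≡ 1 (mod 6), then by the Chinese remainder theorem s ≡ 1 (mod 12). Since 1 ≡ 1 (mod 3) and 3 ∣ 12, we get s ≡ 1 (mod 3).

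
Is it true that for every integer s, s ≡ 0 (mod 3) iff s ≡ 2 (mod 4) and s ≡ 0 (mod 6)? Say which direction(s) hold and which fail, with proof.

Forward direction. This fails: s = 0 gives 0 ≡ 0 (mod 3) but 0 ≡ 0 (mod 4), so the conjunction on the right does not hold.

Converse. If s ≡ 2 (mod 4) and s ≡ 0 (mod 6), then by the Chinese remainder theorem s ≡ 6 (mod 12). Since 6 ≡ 0 (mod 3) and 3 ∣ 12, we get s ≡ 0 (mod 3).

Only the converse holds.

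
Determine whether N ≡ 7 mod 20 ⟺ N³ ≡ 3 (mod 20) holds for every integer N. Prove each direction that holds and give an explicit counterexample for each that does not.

Both directions hold; the statement is true.

Converse. Suppose N³ ≡ 3 (mod 20). The only residue r in {0, …, 19} with r³ ≡ 3 (mod 20) is r = 7, so N ≡ 7 (mod 20).

Forward direction. Suppose N ≡ 7 mod 20. Write N = 20j + 7. Then (20j + 7)³ = 8000j³ + 8400j² + 2940j + 343 = 20(400j³ + 420j² + 147j + 17) + 3, so N³ ≡ 3 (mod 20).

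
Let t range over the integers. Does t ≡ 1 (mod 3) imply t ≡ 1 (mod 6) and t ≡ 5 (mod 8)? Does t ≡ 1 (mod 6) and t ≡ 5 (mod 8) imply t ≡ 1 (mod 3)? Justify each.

Only the converse holds.

(←) If t ≡ 1 (mod 6) and t ≡ 5 (mod 8), then by the Chinese remainder theorem t ≡ 13 (mod 24). Since 13 ≡ 1 (mod 3) and 3 ∣ 24, we get t ≡ 1 (mod 3).

(→) This fails: t = 1 gives 1 ≡ 1 (mod 3) but 1 ≡ 1 (mod 8), so the conjunction on the right does not hold.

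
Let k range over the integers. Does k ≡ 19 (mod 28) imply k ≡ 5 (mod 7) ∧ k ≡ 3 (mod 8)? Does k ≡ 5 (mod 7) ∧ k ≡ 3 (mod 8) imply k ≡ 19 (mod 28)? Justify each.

(⟹) This fails: k = 47 gives 47 ≡ 19 (mod 28) but 47 ≡ 7 (mod 8), so the conjunction on the right does not hold.

(⟸) Conversely, if k ≡ 5 (mod 7) and k ≡ 3 (mod 8), then by the Chinese remainder theorem k ≡ 19 (mod 56). Since 19 ≡ 19 (mod 28) and 28 ∣ 56, we get k ≡ 19 (mod 28).

Only the converse holds.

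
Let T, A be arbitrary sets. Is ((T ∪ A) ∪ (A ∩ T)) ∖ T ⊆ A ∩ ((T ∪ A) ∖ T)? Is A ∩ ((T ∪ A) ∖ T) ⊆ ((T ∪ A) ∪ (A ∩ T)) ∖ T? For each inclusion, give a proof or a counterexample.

Forward inclusion. Let x ∈ ((T ∪ A) ∪ (A ∩ T)) ∖ T. Then x ∈ A and x ∉ T, from which x ∈ A ∩ ((T ∪ A) ∖ T).

Reverse inclusion. Let x ∈ A ∩ ((T ∪ A) ∖ T). Then x ∈ A and x ∉ T, from which x ∈ ((T ∪ A) ∪ (A ∩ T)) ∖ T.

Both inclusions hold; the sets are equal.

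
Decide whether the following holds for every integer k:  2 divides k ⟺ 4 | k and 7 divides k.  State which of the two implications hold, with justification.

(⟹) This fails: take k = 2. Certainly 2 ∣ 2, but 4 ∤ 2.

(⟸) Suppose 4 ∣ k and 7 ∣ k. Any common multiple of 4 and 7 is a multiple of their lcm; here gcd(4, 7) = 1, so lcm(4, 7) = 4·7 = 28, so 28 ∣ k. Since 2 ∣ 28, it follows that 2 ∣ k.

(⇒) fails; (⇐) holds.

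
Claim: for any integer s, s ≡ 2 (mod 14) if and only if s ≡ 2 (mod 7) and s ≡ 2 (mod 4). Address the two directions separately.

The forward direction fails; the converse holds.

Forward direction. This fails: s = 16 gives 16 ≡ 2 (mod 14) but 16 ≡ 0 (mod 4), so the conjunction on the right does not hold.

Converse. If s ≡ 2 (mod 7) and s ≡ 2 (mod 4), then by the Chinese remainder theorem s ≡ 2 (mod 28). Since 2 ≡ 2 (mod 14) and 14 ∣ 28, we get s ≡ 2 (mod 14).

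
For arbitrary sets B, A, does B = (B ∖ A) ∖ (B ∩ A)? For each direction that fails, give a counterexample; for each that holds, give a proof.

(⟹) This inclusion fails. Take B = {1}, A = {1}; then 1 ∈ B but 1 ∉ (B ∖ A) ∖ (B ∩ A).

(⟸) Let x ∈ (B ∖ A) ∖ (B ∩ A). Then x ∈ B and x ∉ A, from which x ∈ B.

Only the reverse inclusion holds.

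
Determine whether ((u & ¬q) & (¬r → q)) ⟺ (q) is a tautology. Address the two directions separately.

Neither implication holds.

(⟹) This fails. Under r = T, q = F, u = T, the left side is true but the right side is false.

(⟸) This fails. Under r = F, q = T, u = F, the left side is false but the right side is true.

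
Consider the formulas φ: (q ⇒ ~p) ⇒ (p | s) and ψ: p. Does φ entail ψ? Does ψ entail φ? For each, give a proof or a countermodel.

(→) This fails. Under q = F, s = T, p = F, the left side is true but the right side is false.

(←) Assume the antecedent. If q is true, the antecedent forces (q = T, s = F, p = T) or (q = T, s = T, p = T), and (q ⇒ ~p) ⇒ (p | s) holds there. If q is false, the antecedent forces (q = F, s = F, p = T) or (q = F, s = T, p = T), and (q ⇒ ~p) ⇒ (p | s) holds there. Either way (q ⇒ ~p) ⇒ (p | s) holds.

(⇒) fails; (⇐) holds.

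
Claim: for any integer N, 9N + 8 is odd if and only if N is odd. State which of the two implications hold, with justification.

Equivalent; both directions hold.

Forward direction. Suppose 9N + 8 is odd. Since 9 is odd, 9N and N have the same parity, so 9N + 8 ≡ N + 8 (mod 2). As 8 is even, 9N + 8 is odd exactly when N is odd. Thus N is odd.

Converse. Suppose N is odd; write N = 2j + 1. Then 9N + 8 = 9·(2j + 1) + 8 = 2·9j + 17, which is odd.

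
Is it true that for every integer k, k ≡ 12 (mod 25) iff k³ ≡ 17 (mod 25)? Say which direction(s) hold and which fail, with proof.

Both directions fail.

Forward direction. This fails: take k = 12. Then 12 ≡ 12 (mod 25), but 12³ = 1728 ≡ 3 (mod 25), not 17.

Converse. This fails: take k = 23. Then 23³ = 12167 ≡ 17 (mod 25), yet 23 ≡ 23 (mod 25), not 12.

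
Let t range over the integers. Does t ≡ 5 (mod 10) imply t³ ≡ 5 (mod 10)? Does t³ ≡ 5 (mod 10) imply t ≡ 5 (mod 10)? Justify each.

Both directions hold.

(→) Suppose t ≡ 5 (mod 10). Write t = 10j + 5. Then (10j + 5)³ = 1000j³ + 1500j² + 750j + 125 = 10(100j³ + 150j² + 75j + 12) + 5, so t³ ≡ 5 (mod 10).

(←) Conversely, suppose t³ ≡ 5 (mod 10). The only residue r in {0, …, 9} with r³ ≡ 5 (mod 10) is r = 5, so t ≡ 5 (mod 10).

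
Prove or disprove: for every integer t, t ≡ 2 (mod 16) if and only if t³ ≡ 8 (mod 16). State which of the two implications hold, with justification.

The forward direction holds; the converse fails.

(⇒) Suppose t ≡ 2 (mod 16). Write t = 16j + 2. Then (16j + 2)³ = 4096j³ + 1536j² + 192j + 8 = 16(256j³ + 96j² + 12j) + 8, so t³ ≡ 8 (mod 16).

(⇐) This fails: take t = 6. Then 6³ = 216 ≡ 8 (mod 16), yet 6 ≡ 6 (mod 16), not 2.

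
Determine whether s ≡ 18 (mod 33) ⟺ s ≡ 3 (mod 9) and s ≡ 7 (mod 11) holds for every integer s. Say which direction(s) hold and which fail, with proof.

Not equivalent: only (⇐) holds.

(⇒) This fails: s = 18 gives 18 ≡ 18 (mod 33) but 18 ≡ 0 (mod 9), so the conjunction on the right does not hold.

(⇐) Conversely, if s ≡ 3 (mod 9) and s ≡ 7 (mod 11), then by the Chinese remainder theorem s ≡ 84 (mod 99). Since 84 ≡ 18 (mod 33) and 33 ∣ 99, we get s ≡ 18 (mod 33).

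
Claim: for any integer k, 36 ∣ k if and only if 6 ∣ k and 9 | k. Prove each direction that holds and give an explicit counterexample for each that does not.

Not equivalent: only (⇒) holds.

Converse. This fails: take k = 18. Both 6 ∣ 18 and 9 ∣ 18, yet 18 is not a multiple of 36 (since 18 = 0·36 + 18), so 36 ∤ 18.

Forward direction. If 36 ∣ k, write k = 36q. Since 36 = 6·6, k = 6·(6q), so 6 ∣ k; and since 36 = 4·9, k = 9·(4q), so 9 ∣ k.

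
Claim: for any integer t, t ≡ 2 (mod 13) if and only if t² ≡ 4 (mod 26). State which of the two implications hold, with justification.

Both directions fail.

Forward direction. This fails: take t = 15. Then 15 ≡ 2 (mod 13), but 15² = 225 ≡ 17 (mod 26), not 4.

Converse. This fails: take t = 24. Then 24² = 576 ≡ 4 (mod 26), yet 24 ≡ 11 (mod 13), not 2.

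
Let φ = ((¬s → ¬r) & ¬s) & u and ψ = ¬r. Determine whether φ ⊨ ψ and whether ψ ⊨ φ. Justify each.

Converse. This fails. Under s = F, u = F, r = F, the left side is false but the right side is true.

Forward direction. Assume the antecedent. If s is true, the antecedent cannot hold. If s is false, the antecedent forces (s = F, u = T, r = F), and ¬r holds there. Either way ¬r holds.

The forward direction holds; the converse fails.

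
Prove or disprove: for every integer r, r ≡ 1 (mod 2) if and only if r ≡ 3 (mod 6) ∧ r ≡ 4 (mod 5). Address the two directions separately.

Forward direction. This fails: r = 1 gives 1 ≡ 1 (mod 2) but 1 ≡ 1 (mod 6), so the conjunction on the right does not hold.

Converse. If r ≡ 3 (mod 6) and r ≡ 4 (mod 5), then by the Chinese remainder theorem r ≡ 9 (mod 30). Since 9 ≡ 1 (mod 2) and 2 ∣ 30, we get r ≡ 1 (mod 2).

Only the converse holds.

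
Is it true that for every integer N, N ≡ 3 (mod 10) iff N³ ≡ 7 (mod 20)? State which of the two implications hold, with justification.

(←) The residues r modulo 20 with r³ ≡ 7 (mod 20) are exactly {3}, and each is ≡ 3 (mod 10).

(→) This fails: take N = 13. Then 13 ≡ 3 (mod 10), but 13³ = 2197 ≡ 17 (mod 20), not 7.

Only the converse holds.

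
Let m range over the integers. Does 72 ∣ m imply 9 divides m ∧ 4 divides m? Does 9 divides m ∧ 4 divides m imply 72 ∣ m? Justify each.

(→) If 72 ∣ m, write m = 72q. Since 72 = 8·9, m = 9·(8q), so 9 ∣ m; and since 72 = 18·4, m = 4·(18q), so 4 ∣ m.

(←) This fails: take m = 36. Both 9 ∣ 36 and 4 ∣ 36, yet 36 is not a multiple of 72 (since 36 = 0·72 + 36), so 72 ∤ 36.

Only the forward implication holds.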